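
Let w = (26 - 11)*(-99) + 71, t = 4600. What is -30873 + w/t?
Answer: -71008607/2300 ≈ -30873.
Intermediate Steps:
w = -1414 (w = 15*(-99) + 71 = -1485 + 71 = -1414)
-30873 + w/t = -30873 - 1414/4600 = -30873 - 1414*1/4600 = -30873 - 707/2300 = -71008607/2300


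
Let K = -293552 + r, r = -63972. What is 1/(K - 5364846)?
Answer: -1/5722370 ≈ -1.7475e-7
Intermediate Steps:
K = -357524 (K = -293552 - 63972 = -357524)
1/(K - 5364846) = 1/(-357524 - 5364846) = 1/(-5722370) = -1/5722370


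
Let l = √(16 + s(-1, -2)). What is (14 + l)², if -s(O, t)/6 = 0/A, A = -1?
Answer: 324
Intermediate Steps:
s(O, t) = 0 (s(O, t) = -0/(-1) = -0*(-1) = -6*0 = 0)
l = 4 (l = √(16 + 0) = √16 = 4)
(14 + l)² = (14 + 4)² = 18² = 324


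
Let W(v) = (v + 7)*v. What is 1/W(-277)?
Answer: 1/74790 ≈ 1.3371e-5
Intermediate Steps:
W(v) = v*(7 + v) (W(v) = (7 + v)*v = v*(7 + v))
1/W(-277) = 1/(-277*(7 - 277)) = 1/(-277*(-270)) = 1/74790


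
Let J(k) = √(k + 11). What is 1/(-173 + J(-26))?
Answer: -173/29944 - I*√15/29944 ≈ -0.0057774 - 0.00012934*I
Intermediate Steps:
J(k) = √(11 + k)
1/(-173 + J(-26)) = 1/(-173 + √(11 - 26)) = 1/(-173 + √(-15)) = 1/(-173 + I*√15)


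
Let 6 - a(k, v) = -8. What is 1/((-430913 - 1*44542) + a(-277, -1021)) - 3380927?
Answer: -1607431313808/475441 ≈ -3.3809e+6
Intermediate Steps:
a(k, v) = 14 (a(k, v) = 6 - 1*(-8) = 6 + 8 = 14)
1/((-430913 - 1*44542) + a(-277, -1021)) - 3380927 = 1/((-430913 - 1*44542) + 14) - 3380927 = 1/((-430913 - 44542) + 14) - 3380927 = 1/(-475455 + 14) - 3380927 = 1/(-475441) - 3380927 = -1/475441 - 3380927 = -1607431313808/475441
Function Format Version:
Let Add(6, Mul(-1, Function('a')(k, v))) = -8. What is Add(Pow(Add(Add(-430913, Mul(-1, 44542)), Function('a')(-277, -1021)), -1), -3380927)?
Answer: Rational(-1607431313808, 475441) ≈ -3.3809e+6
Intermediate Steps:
Function('a')(k, v) = 14 (Function('a')(k, v) = Add(6, Mul(-1, -8)) = Add(6, 8) = 14)
Add(Pow(Add(Add(-430913, Mul(-1, 44542)), Function('a')(-277, -1021)), -1), -3380927) = Add(Pow(Add(Add(-430913, Mul(-1, 44542)), 14), -1), -3380927) = Add(Pow(Add(Add(-430913, -44542), 14), -1), -3380927) = Add(Pow(Add(-475455, 14), -1), -3380927) = Add(Pow(-475441, -1), -3380927) = Add(Rational(-1, 475441), -3380927) = Rational(-1607431313808, 475441)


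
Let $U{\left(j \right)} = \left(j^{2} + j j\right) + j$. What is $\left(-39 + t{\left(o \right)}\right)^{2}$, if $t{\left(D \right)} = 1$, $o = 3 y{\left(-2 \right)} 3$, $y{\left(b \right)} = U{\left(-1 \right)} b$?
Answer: $1444$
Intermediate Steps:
$U{\left(j \right)} = j + 2 j^{2}$ ($U{\left(j \right)} = \left(j^{2} + j^{2}\right) + j = 2 j^{2} + j = j + 2 j^{2}$)
$y{\left(b \right)} = b$ ($y{\left(b \right)} = - (1 + 2 \left(-1\right)) b = - (1 - 2) b = \left(-1\right) \left(-1\right) b = 1 b = b$)
$o = -18$ ($o = 3 \left(-2\right) 3 = \left(-6\right) 3 = -18$)
$\left(-39 + t{\left(o \right)}\right)^{2} = \left(-39 + 1\right)^{2} = \left(-38\right)^{2} = 1444$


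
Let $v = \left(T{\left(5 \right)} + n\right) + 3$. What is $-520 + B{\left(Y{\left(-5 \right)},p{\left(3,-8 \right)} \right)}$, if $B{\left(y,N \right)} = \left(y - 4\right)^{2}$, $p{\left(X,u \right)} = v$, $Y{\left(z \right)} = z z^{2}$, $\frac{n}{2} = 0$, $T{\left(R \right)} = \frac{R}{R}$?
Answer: $16121$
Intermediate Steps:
$T{\left(R \right)} = 1$
$n = 0$ ($n = 2 \cdot 0 = 0$)
$Y{\left(z \right)} = z^{3}$
$v = 4$ ($v = \left(1 + 0\right) + 3 = 1 + 3 = 4$)
$p{\left(X,u \right)} = 4$
$B{\left(y,N \right)} = \left(-4 + y\right)^{2}$
$-520 + B{\left(Y{\left(-5 \right)},p{\left(3,-8 \right)} \right)} = -520 + \left(-4 + \left(-5\right)^{3}\right)^{2} = -520 + \left(-4 - 125\right)^{2} = -520 + \left(-129\right)^{2} = -520 + 16641 = 16121$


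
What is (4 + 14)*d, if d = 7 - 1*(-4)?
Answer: 198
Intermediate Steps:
d = 11 (d = 7 + 4 = 11)
(4 + 14)*d = (4 + 14)*11 = 18*11 = 198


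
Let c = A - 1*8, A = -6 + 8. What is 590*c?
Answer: -3540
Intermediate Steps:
A = 2
c = -6 (c = 2 - 1*8 = 2 - 8 = -6)
590*c = 590*(-6) = -3540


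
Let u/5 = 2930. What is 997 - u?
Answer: -13653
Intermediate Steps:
u = 14650 (u = 5*2930 = 14650)
997 - u = 997 - 1*14650 = 997 - 14650 = -13653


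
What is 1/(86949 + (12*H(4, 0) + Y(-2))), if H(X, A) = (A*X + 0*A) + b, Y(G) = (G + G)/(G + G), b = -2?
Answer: 1/86926 ≈ 1.1504e-5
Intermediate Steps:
Y(G) = 1 (Y(G) = (2*G)/((2*G)) = (2*G)*(1/(2*G)) = 1)
H(X, A) = -2 + A*X (H(X, A) = (A*X + 0*A) - 2 = (A*X + 0) - 2 = A*X - 2 = -2 + A*X)
1/(86949 + (12*H(4, 0) + Y(-2))) = 1/(86949 + (12*(-2 + 0*4) + 1)) = 1/(86949 + (12*(-2 + 0) + 1)) = 1/(86949 + (12*(-2) + 1)) = 1/(86949 + (-24 + 1)) = 1/(86949 - 23) = 1/86926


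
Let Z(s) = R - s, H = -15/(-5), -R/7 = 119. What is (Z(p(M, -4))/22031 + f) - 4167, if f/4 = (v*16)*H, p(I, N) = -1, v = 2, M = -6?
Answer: -83344105/22031 ≈ -3783.0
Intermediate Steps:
R = -833 (R = -7*119 = -833)
H = 3 (H = -15*(-⅕) = 3)
Z(s) = -833 - s
f = 384 (f = 4*((2*16)*3) = 4*(32*3) = 4*96 = 384)
(Z(p(M, -4))/22031 + f) - 4167 = ((-833 - 1*(-1))/22031 + 384) - 4167 = ((-833 + 1)*(1/22031) + 384) - 4167 = (-832*1/22031 + 384) - 4167 = (-832/22031 + 384) - 4167 = 8459072/22031 - 4167 = -83344105/22031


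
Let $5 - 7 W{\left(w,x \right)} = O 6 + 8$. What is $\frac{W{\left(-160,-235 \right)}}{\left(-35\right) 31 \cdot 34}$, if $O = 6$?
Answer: $\frac{39}{258230} \approx 0.00015103$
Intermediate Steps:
$W{\left(w,x \right)} = - \frac{39}{7}$ ($W{\left(w,x \right)} = \frac{5}{7} - \frac{6 \cdot 6 + 8}{7} = \frac{5}{7} - \frac{36 + 8}{7} = \frac{5}{7} - \frac{44}{7} = - \frac{39}{7}$)
$\frac{W{\left(-160,-235 \right)}}{\left(-35\right) 31 \cdot 34} = - \frac{39}{7 \left(-35\right) 31 \cdot 34} = - \frac{39}{7 \left(\left(-1085\right) 34\right)} = - \frac{39}{7 \left(-36890\right)} = \left(- \frac{39}{7}\right) \left(- \frac{1}{36890}\right) = \frac{39}{258230}$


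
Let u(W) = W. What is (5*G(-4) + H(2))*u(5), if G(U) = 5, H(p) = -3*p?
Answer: 95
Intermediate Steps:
(5*G(-4) + H(2))*u(5) = (5*5 - 3*2)*5 = (25 - 6)*5 = 19*5 = 95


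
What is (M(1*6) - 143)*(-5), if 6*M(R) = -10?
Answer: 2170/3 ≈ 723.33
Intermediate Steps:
M(R) = -5/3 (M(R) = (⅙)*(-10) = -5/3)
(M(1*6) - 143)*(-5) = (-5/3 - 143)*(-5) = -434/3*(-5) = 2170/3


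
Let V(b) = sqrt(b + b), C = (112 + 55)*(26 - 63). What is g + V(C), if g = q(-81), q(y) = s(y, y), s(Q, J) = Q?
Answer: -81 + I*sqrt(12358) ≈ -81.0 + 111.17*I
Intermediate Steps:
C = -6179 (C = 167*(-37) = -6179)
q(y) = y
g = -81
V(b) = sqrt(2)*sqrt(b) (V(b) = sqrt(2*b) = sqrt(2)*sqrt(b))
g + V(C) = -81 + sqrt(2)*sqrt(-6179) = -81 + sqrt(2)*(I*sqrt(6179)) = -81 + I*sqrt(12358)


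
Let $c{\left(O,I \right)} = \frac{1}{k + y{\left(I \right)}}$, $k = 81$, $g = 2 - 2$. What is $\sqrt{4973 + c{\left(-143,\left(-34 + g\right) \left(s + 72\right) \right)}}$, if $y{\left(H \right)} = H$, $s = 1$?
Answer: $\frac{2 \sqrt{2985043}}{49} \approx 70.52$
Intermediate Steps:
$g = 0$
$c{\left(O,I \right)} = \frac{1}{81 + I}$
$\sqrt{4973 + c{\left(-143,\left(-34 + g\right) \left(s + 72\right) \right)}} = \sqrt{4973 + \frac{1}{81 + \left(-34 + 0\right) \left(1 + 72\right)}} = \sqrt{4973 + \frac{1}{81 - 2482}} = \sqrt{4973 + \frac{1}{-2401}} = \sqrt{4973 - \frac{1}{2401}} = \sqrt{\frac{11940172}{2401}} = \frac{2 \sqrt{2985043}}{49}$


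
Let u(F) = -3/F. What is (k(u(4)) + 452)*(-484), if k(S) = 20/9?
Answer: -1978592/9 ≈ -2.1984e+5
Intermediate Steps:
k(S) = 20/9 (k(S) = 20*(⅑) = 20/9)
(k(u(4)) + 452)*(-484) = (20/9 + 452)*(-484) = (4088/9)*(-484) = -1978592/9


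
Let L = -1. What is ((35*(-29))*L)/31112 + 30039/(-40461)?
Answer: -297835151/419607544 ≈ -0.70979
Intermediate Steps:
((35*(-29))*L)/31112 + 30039/(-40461) = ((35*(-29))*(-1))/31112 + 30039/(-40461) = -1015*(-1)*(1/31112) + 30039*(-1/40461) = 1015*(1/31112) - 10013/13487 = 1015/31112 - 10013/13487 = -297835151/419607544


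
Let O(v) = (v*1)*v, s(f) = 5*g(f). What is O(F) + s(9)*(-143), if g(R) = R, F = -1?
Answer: -6434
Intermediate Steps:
s(f) = 5*f
O(v) = v² (O(v) = v*v = v²)
O(F) + s(9)*(-143) = (-1)² + (5*9)*(-143) = 1 + 45*(-143) = 1 - 6435 = -6434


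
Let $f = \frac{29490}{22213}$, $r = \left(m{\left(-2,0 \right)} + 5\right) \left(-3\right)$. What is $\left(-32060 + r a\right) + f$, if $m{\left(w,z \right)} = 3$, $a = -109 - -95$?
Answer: $- \frac{704655722}{22213} \approx -31723.0$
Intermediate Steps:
$a = -14$ ($a = -109 + 95 = -14$)
$r = -24$ ($r = \left(3 + 5\right) \left(-3\right) = 8 \left(-3\right) = -24$)
$f = \frac{29490}{22213}$ ($f = 29490 \cdot \frac{1}{22213} = \frac{29490}{22213} \approx 1.3276$)
$\left(-32060 + r a\right) + f = \left(-32060 - -336\right) + \frac{29490}{22213} = \left(-32060 + 336\right) + \frac{29490}{22213} = -31724 + \frac{29490}{22213} = - \frac{704655722}{22213}$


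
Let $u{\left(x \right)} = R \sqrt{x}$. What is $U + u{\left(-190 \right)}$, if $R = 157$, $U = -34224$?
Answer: $-34224 + 157 i \sqrt{190} \approx -34224.0 + 2164.1 i$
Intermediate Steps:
$u{\left(x \right)} = 157 \sqrt{x}$
$U + u{\left(-190 \right)} = -34224 + 157 \sqrt{-190} = -34224 + 157 i \sqrt{190}$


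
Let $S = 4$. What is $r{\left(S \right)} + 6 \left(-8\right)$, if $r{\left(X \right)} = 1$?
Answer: $-47$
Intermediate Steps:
$r{\left(S \right)} + 6 \left(-8\right) = 1 + 6 \left(-8\right) = 1 - 48 = -47$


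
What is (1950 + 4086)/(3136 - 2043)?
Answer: 6036/1093 ≈ 5.5224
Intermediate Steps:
(1950 + 4086)/(3136 - 2043) = 6036/1093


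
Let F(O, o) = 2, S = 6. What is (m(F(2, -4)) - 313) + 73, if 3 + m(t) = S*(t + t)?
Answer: -219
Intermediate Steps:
m(t) = -3 + 12*t (m(t) = -3 + 6*(t + t) = -3 + 6*(2*t) = -3 + 12*t)
(m(F(2, -4)) - 313) + 73 = ((-3 + 12*2) - 313) + 73 = ((-3 + 24) - 313) + 73 = (21 - 313) + 73 = -292 + 73 = -219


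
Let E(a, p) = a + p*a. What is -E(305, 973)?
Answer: -297070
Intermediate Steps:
E(a, p) = a + a*p
-E(305, 973) = -305*(1 + 973) = -305*974 = -1*297070 = -297070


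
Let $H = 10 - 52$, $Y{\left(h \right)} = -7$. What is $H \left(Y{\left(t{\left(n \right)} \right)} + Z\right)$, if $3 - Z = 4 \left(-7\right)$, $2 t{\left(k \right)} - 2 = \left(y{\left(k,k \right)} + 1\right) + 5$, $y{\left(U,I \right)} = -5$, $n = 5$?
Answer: $-1008$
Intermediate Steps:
$t{\left(k \right)} = \frac{3}{2}$ ($t{\left(k \right)} = 1 + \frac{\left(-5 + 1\right) + 5}{2} = 1 + \frac{-4 + 5}{2} = 1 + \frac{1}{2} \cdot 1 = 1 + \frac{1}{2} = \frac{3}{2}$)
$Z = 31$ ($Z = 3 - 4 \left(-7\right) = 3 - -28 = 3 + 28 = 31$)
$H = -42$
$H \left(Y{\left(t{\left(n \right)} \right)} + Z\right) = - 42 \left(-7 + 31\right) = \left(-42\right) 24 = -1008$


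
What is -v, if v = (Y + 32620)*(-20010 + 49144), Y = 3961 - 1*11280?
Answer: -737119334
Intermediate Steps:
Y = -7319 (Y = 3961 - 11280 = -7319)
v = 737119334 (v = (-7319 + 32620)*(-20010 + 49144) = 25301*29134 = 737119334)
-v = -1*737119334 = -737119334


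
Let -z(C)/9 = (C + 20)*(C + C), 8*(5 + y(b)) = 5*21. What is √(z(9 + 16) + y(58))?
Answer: I*√323870/4 ≈ 142.27*I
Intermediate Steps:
y(b) = 65/8 (y(b) = -5 + (5*21)/8 = -5 + (⅛)*105 = -5 + 105/8 = 65/8)
z(C) = -18*C*(20 + C) (z(C) = -9*(C + 20)*(C + C) = -9*(20 + C)*2*C = -18*C*(20 + C))
√(z(9 + 16) + y(58)) = √(-18*(9 + 16)*(20 + (9 + 16)) + 65/8) = √(-18*25*(20 + 25) + 65/8) = √(-18*25*45 + 65/8) = √(-20250 + 65/8) = √(-161935/8) = I*√323870/4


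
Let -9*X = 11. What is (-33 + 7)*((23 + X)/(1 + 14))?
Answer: -5096/135 ≈ -37.748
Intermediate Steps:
X = -11/9 (X = -1/9*11 = -11/9 ≈ -1.2222)
(-33 + 7)*((23 + X)/(1 + 14)) = (-33 + 7)*((23 - 11/9)/(1 + 14)) = -5096/(9*15) = -26*196/135 = -5096/135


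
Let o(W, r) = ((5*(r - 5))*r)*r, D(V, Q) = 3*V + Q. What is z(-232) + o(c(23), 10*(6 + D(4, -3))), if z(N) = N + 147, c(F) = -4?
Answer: 16312415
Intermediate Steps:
D(V, Q) = Q + 3*V
o(W, r) = r**2*(-25 + 5*r) (o(W, r) = ((5*(-5 + r))*r)*r = ((-25 + 5*r)*r)*r = (r*(-25 + 5*r))*r = r**2*(-25 + 5*r))
z(N) = 147 + N
z(-232) + o(c(23), 10*(6 + D(4, -3))) = (147 - 232) + 5*(10*(6 + (-3 + 3*4)))**2*(-5 + 10*(6 + (-3 + 3*4))) = -85 + 5*(10*(6 + (-3 + 12)))**2*(-5 + 10*(6 + (-3 + 12))) = -85 + 5*(10*(6 + 9))**2*(-5 + 10*(6 + 9)) = -85 + 5*(10*15)**2*(-5 + 10*15) = -85 + 5*150**2*(-5 + 150) = -85 + 5*22500*145 = -85 + 16312500 = 16312415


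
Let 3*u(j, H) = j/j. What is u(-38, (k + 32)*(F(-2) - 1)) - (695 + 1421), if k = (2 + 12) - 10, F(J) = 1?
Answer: -6347/3 ≈ -2115.7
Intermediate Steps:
k = 4 (k = 14 - 10 = 4)
u(j, H) = 1/3 (u(j, H) = (j/j)/3 = (1/3)*1 = 1/3)
u(-38, (k + 32)*(F(-2) - 1)) - (695 + 1421) = 1/3 - (695 + 1421) = 1/3 - 1*2116 = 1/3 - 2116 = -6347/3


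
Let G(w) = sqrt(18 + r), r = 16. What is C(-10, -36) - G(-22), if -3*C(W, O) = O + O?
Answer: 24 - sqrt(34) ≈ 18.169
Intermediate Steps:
G(w) = sqrt(34) (G(w) = sqrt(18 + 16) = sqrt(34))
C(W, O) = -2*O/3 (C(W, O) = -(O + O)/3 = -2*O/3)
C(-10, -36) - G(-22) = -2/3*(-36) - sqrt(34) = 24 - sqrt(34)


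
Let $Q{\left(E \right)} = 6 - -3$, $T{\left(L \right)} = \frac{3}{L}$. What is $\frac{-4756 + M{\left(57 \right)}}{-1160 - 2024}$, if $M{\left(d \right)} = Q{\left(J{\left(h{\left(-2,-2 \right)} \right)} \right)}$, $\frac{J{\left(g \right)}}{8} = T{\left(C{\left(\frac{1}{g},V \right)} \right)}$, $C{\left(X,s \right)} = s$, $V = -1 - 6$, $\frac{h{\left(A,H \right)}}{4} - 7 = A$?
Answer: $\frac{4747}{3184} \approx 1.4909$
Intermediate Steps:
$h{\left(A,H \right)} = 28 + 4 A$
$V = -7$ ($V = -1 - 6 = -7$)
$J{\left(g \right)} = - \frac{24}{7}$ ($J{\left(g \right)} = 8 \frac{3}{-7} = 8 \cdot 3 \left(- \frac{1}{7}\right) = 8 \left(- \frac{3}{7}\right) = - \frac{24}{7}$)
$Q{\left(E \right)} = 9$ ($Q{\left(E \right)} = 6 + 3 = 9$)
$M{\left(d \right)} = 9$
$\frac{-4756 + M{\left(57 \right)}}{-1160 - 2024} = \frac{-4756 + 9}{-1160 - 2024} = - \frac{4747}{-3184} = \left(-4747\right) \left(- \frac{1}{3184}\right) = \frac{4747}{3184}$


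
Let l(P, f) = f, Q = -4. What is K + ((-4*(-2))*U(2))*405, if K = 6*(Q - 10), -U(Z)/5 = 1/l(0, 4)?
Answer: -4134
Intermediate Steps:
U(Z) = -5/4
K = -84 (K = 6*(-4 - 10) = 6*(-14) = -84)
K + ((-4*(-2))*U(2))*405 = -84 + (-4*(-2)*(-5/4))*405 = -84 + (8*(-5/4))*405 = -84 - 10*405 = -84 - 4050 = -4134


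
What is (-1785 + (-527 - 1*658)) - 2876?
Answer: -5846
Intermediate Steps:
(-1785 + (-527 - 1*658)) - 2876 = (-1785 + (-527 - 658)) - 2876 = (-1785 - 1185) - 2876 = -2970 - 2876 = -5846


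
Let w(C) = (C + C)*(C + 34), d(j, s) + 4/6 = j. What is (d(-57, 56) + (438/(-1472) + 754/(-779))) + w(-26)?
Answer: -816898459/1720032 ≈ -474.93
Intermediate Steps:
d(j, s) = -2/3 + j
w(C) = 2*C*(34 + C) (w(C) = (2*C)*(34 + C) = 2*C*(34 + C))
(d(-57, 56) + (438/(-1472) + 754/(-779))) + w(-26) = ((-2/3 - 57) + (438/(-1472) + 754/(-779))) + 2*(-26)*(34 - 26) = (-173/3 + (438*(-1/1472) + 754*(-1/779))) + 2*(-26)*8 = (-173/3 + (-219/736 - 754/779)) - 416 = (-173/3 - 725545/573344) - 416 = -101365147/1720032 - 416 = -816898459/1720032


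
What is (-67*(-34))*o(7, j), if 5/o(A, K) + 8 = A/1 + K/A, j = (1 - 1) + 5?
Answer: -39865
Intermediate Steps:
j = 5 (j = 0 + 5 = 5)
o(A, K) = 5/(-8 + A + K/A) (o(A, K) = 5/(-8 + (A/1 + K/A)) = 5/(-8 + (A*1 + K/A)) = 5/(-8 + (A + K/A)) = 5/(-8 + A + K/A))
(-67*(-34))*o(7, j) = (-67*(-34))*(5*7/(5 + 7² - 8*7)) = 2278*(5*7/(5 + 49 - 56)) = 2278*(5*7/(-2)) = 2278*(5*7*(-½)) = 2278*(-35/2) = -39865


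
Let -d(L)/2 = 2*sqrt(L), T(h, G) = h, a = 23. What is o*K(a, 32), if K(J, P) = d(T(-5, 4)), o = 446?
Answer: -1784*I*sqrt(5) ≈ -3989.1*I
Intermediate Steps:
d(L) = -4*sqrt(L)
K(J, P) = -4*I*sqrt(5)
o*K(a, 32) = 446*(-4*I*sqrt(5)) = -1784*I*sqrt(5)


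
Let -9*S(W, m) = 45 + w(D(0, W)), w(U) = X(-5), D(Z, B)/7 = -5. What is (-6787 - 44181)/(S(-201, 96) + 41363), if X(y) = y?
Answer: -458712/372227 ≈ -1.2323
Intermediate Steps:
D(Z, B) = -35 (D(Z, B) = 7*(-5) = -35)
w(U) = -5
S(W, m) = -40/9 (S(W, m) = -(45 - 5)/9 = -1/9*40 = -40/9)
(-6787 - 44181)/(S(-201, 96) + 41363) = (-6787 - 44181)/(-40/9 + 41363) = -50968/372227/9 = -50968*9/372227 = -458712/372227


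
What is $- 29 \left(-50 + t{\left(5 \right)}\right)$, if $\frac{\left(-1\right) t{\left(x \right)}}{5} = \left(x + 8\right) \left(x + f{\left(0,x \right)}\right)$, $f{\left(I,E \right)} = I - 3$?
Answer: $5220$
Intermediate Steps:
$f{\left(I,E \right)} = -3 + I$ ($f{\left(I,E \right)} = I - 3 = -3 + I$)
$t{\left(x \right)} = - 5 \left(-3 + x\right) \left(8 + x\right)$ ($t{\left(x \right)} = - 5 \left(x + 8\right) \left(x + \left(-3 + 0\right)\right) = - 5 \left(8 + x\right) \left(x - 3\right) = - 5 \left(8 + x\right) \left(-3 + x\right) = - 5 \left(-3 + x\right) \left(8 + x\right)$)
$- 29 \left(-50 + t{\left(5 \right)}\right) = - 29 \left(-50 - \left(5 + 125\right)\right) = - 29 \left(-50 - 130\right) = \left(-29\right) \left(-180\right) = 5220$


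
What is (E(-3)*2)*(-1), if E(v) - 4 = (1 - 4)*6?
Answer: 28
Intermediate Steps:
E(v) = -14 (E(v) = 4 + (1 - 4)*6 = 4 - 3*6 = 4 - 18 = -14)
(E(-3)*2)*(-1) = -14*2*(-1) = -28*(-1) = 28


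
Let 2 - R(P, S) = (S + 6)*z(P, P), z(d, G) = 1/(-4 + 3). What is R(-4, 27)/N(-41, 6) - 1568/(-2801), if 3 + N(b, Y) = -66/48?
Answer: -20840/2801 ≈ -7.4402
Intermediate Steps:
z(d, G) = -1 (z(d, G) = 1/(-1) = -1)
R(P, S) = 8 + S (R(P, S) = 2 - (S + 6)*(-1) = 2 - (6 + S)*(-1) = 2 - (-6 - S) = 2 + (6 + S) = 8 + S)
N(b, Y) = -35/8 (N(b, Y) = -3 - 66/48 = -3 - 66*1/48 = -3 - 11/8 = -35/8)
R(-4, 27)/N(-41, 6) - 1568/(-2801) = (8 + 27)/(-35/8) - 1568/(-2801) = 35*(-8/35) - 1568*(-1/2801) = -8 + 1568/2801 = -20840/2801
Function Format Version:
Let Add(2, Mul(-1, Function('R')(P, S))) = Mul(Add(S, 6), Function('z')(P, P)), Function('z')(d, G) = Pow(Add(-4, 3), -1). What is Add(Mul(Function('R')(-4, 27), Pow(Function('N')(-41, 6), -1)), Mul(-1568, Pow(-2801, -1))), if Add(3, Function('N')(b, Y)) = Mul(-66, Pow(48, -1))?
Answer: Rational(-20840, 2801) ≈ -7.4402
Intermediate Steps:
Function('z')(d, G) = -1 (Function('z')(d, G) = Pow(-1, -1) = -1)
Function('R')(P, S) = Add(8, S) (Function('R')(P, S) = Add(2, Mul(-1, Mul(Add(S, 6), -1))) = Add(2, Mul(-1, Mul(Add(6, S), -1))) = Add(2, Mul(-1, Add(-6, Mul(-1, S)))) = Add(2, Add(6, S)) = Add(8, S))
Function('N')(b, Y) = Rational(-35, 8) (Function('N')(b, Y) = Add(-3, Mul(-66, Pow(48, -1))) = Add(-3, Mul(-66, Rational(1, 48))) = Add(-3, Rational(-11, 8)) = Rational(-35, 8))
Add(Mul(Function('R')(-4, 27), Pow(Function('N')(-41, 6), -1)), Mul(-1568, Pow(-2801, -1))) = Add(Mul(Add(8, 27), Pow(Rational(-35, 8), -1)), Mul(-1568, Pow(-2801, -1))) = Add(Mul(35, Rational(-8, 35)), Mul(-1568, Rational(-1, 2801))) = Add(-8, Rational(1568, 2801)) = Rational(-20840, 2801)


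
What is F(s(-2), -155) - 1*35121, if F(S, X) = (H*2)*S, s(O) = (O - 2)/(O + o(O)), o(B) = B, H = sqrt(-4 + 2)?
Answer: -35121 + 2*I*sqrt(2) ≈ -35121.0 + 2.8284*I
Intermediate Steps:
H = I*sqrt(2) (H = sqrt(-2) = I*sqrt(2) ≈ 1.4142*I)
s(O) = (-2 + O)/(2*O) (s(O) = (O - 2)/(O + O) = (-2 + O)/((2*O)) = (-2 + O)*(1/(2*O)) = (-2 + O)/(2*O))
F(S, X) = 2*I*S*sqrt(2) (F(S, X) = ((I*sqrt(2))*2)*S = (2*I*sqrt(2))*S = 2*I*S*sqrt(2))
F(s(-2), -155) - 1*35121 = 2*I*((1/2)*(-2 - 2)/(-2))*sqrt(2) - 1*35121 = 2*I*((1/2)*(-1/2)*(-4))*sqrt(2) - 35121 = 2*I*1*sqrt(2) - 35121 = 2*I*sqrt(2) - 35121 = -35121 + 2*I*sqrt(2)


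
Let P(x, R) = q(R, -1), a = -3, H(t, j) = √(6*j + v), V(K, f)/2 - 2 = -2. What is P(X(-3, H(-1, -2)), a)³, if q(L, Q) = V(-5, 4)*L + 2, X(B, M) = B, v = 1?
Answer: 8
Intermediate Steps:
V(K, f) = 0 (V(K, f) = 4 + 2*(-2) = 4 - 4 = 0)
H(t, j) = √(1 + 6*j) (H(t, j) = √(6*j + 1) = √(1 + 6*j))
q(L, Q) = 2 (q(L, Q) = 0*L + 2 = 0 + 2 = 2)
P(x, R) = 2
P(X(-3, H(-1, -2)), a)³ = 2³ = 8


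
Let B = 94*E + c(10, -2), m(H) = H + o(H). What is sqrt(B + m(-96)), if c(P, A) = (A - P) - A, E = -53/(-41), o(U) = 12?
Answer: 2*sqrt(11562)/41 ≈ 5.2452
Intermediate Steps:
m(H) = 12 + H (m(H) = H + 12 = 12 + H)
E = 53/41 (E = -53*(-1/41) = 53/41 ≈ 1.2927)
c(P, A) = -P
B = 4572/41 (B = 94*(53/41) - 1*10 = 4982/41 - 10 = 4572/41 ≈ 111.51)
sqrt(B + m(-96)) = sqrt(4572/41 + (12 - 96)) = sqrt(4572/41 - 84) = sqrt(1128/41) = 2*sqrt(11562)/41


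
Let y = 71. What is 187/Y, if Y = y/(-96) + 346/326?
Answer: 2926176/5035 ≈ 581.17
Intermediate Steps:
Y = 5035/15648 (Y = 71/(-96) + 346/326 = 71*(-1/96) + 346*(1/326) = -71/96 + 173/163 = 5035/15648 ≈ 0.32177)
187/Y = 187/(5035/15648) = 187*(15648/5035) = 2926176/5035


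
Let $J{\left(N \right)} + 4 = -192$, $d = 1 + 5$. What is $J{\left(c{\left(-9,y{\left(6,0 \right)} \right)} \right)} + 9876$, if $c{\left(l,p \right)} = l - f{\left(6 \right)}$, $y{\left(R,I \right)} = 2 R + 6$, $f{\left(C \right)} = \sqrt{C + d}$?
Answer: $9680$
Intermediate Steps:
$d = 6$
$f{\left(C \right)} = \sqrt{6 + C}$ ($f{\left(C \right)} = \sqrt{C + 6} = \sqrt{6 + C}$)
$y{\left(R,I \right)} = 6 + 2 R$
$c{\left(l,p \right)} = l - 2 \sqrt{3}$ ($c{\left(l,p \right)} = l - \sqrt{6 + 6} = l - \sqrt{12} = l - 2 \sqrt{3}$)
$J{\left(N \right)} = -196$ ($J{\left(N \right)} = -4 - 192 = -196$)
$J{\left(c{\left(-9,y{\left(6,0 \right)} \right)} \right)} + 9876 = -196 + 9876 = 9680$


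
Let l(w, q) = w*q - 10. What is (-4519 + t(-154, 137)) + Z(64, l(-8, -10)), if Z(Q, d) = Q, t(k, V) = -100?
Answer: -4555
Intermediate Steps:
l(w, q) = -10 + q*w (l(w, q) = q*w - 10 = -10 + q*w)
(-4519 + t(-154, 137)) + Z(64, l(-8, -10)) = (-4519 - 100) + 64 = -4619 + 64 = -4555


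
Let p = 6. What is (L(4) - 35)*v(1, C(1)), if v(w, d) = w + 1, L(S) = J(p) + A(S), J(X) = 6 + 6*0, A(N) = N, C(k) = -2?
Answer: -50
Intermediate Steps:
J(X) = 6 (J(X) = 6 + 0 = 6)
L(S) = 6 + S
v(w, d) = 1 + w
(L(4) - 35)*v(1, C(1)) = ((6 + 4) - 35)*(1 + 1) = (10 - 35)*2 = -25*2 = -50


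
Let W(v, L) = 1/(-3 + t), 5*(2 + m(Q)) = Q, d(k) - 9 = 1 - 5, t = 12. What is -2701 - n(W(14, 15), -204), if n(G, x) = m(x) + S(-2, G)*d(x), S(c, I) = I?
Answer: -119644/45 ≈ -2658.8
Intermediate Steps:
d(k) = 5 (d(k) = 9 + (1 - 5) = 9 - 4 = 5)
m(Q) = -2 + Q/5
W(v, L) = ⅑ (W(v, L) = 1/(-3 + 12) = 1/9 = ⅑)
n(G, x) = -2 + 5*G + x/5 (n(G, x) = (-2 + x/5) + G*5 = (-2 + x/5) + 5*G = -2 + 5*G + x/5)
-2701 - n(W(14, 15), -204) = -2701 - (-2 + 5*(⅑) + (⅕)*(-204)) = -2701 - (-2 + 5/9 - 204/5) = -2701 - 1*(-1901/45) = -2701 + 1901/45 = -119644/45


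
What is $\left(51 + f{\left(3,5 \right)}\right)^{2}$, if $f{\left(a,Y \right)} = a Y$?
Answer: $4356$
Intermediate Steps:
$f{\left(a,Y \right)} = Y a$
$\left(51 + f{\left(3,5 \right)}\right)^{2} = \left(51 + 5 \cdot 3\right)^{2} = \left(51 + 15\right)^{2} = 66^{2} = 4356$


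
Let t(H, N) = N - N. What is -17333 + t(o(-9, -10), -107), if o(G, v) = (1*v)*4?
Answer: -17333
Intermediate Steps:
o(G, v) = 4*v (o(G, v) = v*4 = 4*v)
t(H, N) = 0
-17333 + t(o(-9, -10), -107) = -17333 + 0 = -17333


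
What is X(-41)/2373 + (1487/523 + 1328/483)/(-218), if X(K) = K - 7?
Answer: -285513901/6222770106 ≈ -0.045882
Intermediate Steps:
X(K) = -7 + K
X(-41)/2373 + (1487/523 + 1328/483)/(-218) = (-7 - 41)/2373 + (1487/523 + 1328/483)/(-218) = -48*1/2373 + (1487*(1/523) + 1328*(1/483))*(-1/218) = -16/791 + (1487/523 + 1328/483)*(-1/218) = -16/791 + (1412765/252609)*(-1/218) = -16/791 - 1412765/55068762 = -285513901/6222770106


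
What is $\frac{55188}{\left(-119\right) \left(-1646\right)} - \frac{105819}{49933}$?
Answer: $- \frac{1283677743}{698612603} \approx -1.8375$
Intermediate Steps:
$\frac{55188}{\left(-119\right) \left(-1646\right)} - \frac{105819}{49933} = \frac{55188}{195874} - \frac{105819}{49933} = 55188 \cdot \frac{1}{195874} - \frac{105819}{49933} = \frac{3942}{13991} - \frac{105819}{49933} = - \frac{1283677743}{698612603}$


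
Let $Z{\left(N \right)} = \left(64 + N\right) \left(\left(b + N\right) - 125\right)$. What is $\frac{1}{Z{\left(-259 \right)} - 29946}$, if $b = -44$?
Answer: $\frac{1}{53514} \approx 1.8687 \cdot 10^{-5}$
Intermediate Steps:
$Z{\left(N \right)} = \left(-169 + N\right) \left(64 + N\right)$ ($Z{\left(N \right)} = \left(64 + N\right) \left(\left(-44 + N\right) - 125\right) = \left(64 + N\right) \left(-169 + N\right) = \left(-169 + N\right) \left(64 + N\right)$)
$\frac{1}{Z{\left(-259 \right)} - 29946} = \frac{1}{\left(-10816 + \left(-259\right)^{2} - -27195\right) - 29946} = \frac{1}{\left(-10816 + 67081 + 27195\right) - 29946} = \frac{1}{83460 - 29946} = \frac{1}{53514}$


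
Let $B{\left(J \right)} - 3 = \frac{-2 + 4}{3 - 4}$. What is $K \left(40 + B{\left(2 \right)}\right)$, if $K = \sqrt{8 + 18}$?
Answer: $41 \sqrt{26} \approx 209.06$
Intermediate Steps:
$K = \sqrt{26} \approx 5.099$
$B{\left(J \right)} = 1$ ($B{\left(J \right)} = 3 + \frac{-2 + 4}{3 - 4} = 3 + \frac{2}{-1} = 3 + 2 \left(-1\right) = 3 - 2 = 1$)
$K \left(40 + B{\left(2 \right)}\right) = \sqrt{26} \left(40 + 1\right) = \sqrt{26} \cdot 41 = 41 \sqrt{26}$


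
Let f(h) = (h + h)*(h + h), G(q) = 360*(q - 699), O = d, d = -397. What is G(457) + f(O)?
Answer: 543316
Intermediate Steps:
O = -397
G(q) = -251640 + 360*q (G(q) = 360*(-699 + q) = -251640 + 360*q)
f(h) = 4*h**2 (f(h) = (2*h)*(2*h) = 4*h**2)
G(457) + f(O) = (-251640 + 360*457) + 4*(-397)**2 = (-251640 + 164520) + 4*157609 = -87120 + 630436 = 543316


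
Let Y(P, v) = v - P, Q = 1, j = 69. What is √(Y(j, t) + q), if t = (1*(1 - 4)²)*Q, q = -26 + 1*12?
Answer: I*√74 ≈ 8.6023*I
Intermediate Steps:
q = -14 (q = -26 + 12 = -14)
t = 9 (t = (1*(1 - 4)²)*1 = (1*(-3)²)*1 = (1*9)*1 = 9*1 = 9)
√(Y(j, t) + q) = √((9 - 1*69) - 14) = √((9 - 69) - 14) = √(-60 - 14) = √(-74) = I*√74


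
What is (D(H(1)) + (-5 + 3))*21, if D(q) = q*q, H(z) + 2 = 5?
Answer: 147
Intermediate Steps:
H(z) = 3 (H(z) = -2 + 5 = 3)
D(q) = q²
(D(H(1)) + (-5 + 3))*21 = (3² + (-5 + 3))*21 = (9 - 2)*21 = 7*21 = 147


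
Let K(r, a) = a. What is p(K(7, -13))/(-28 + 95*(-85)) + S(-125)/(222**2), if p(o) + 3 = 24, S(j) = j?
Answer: -18449/3597732 ≈ -0.0051280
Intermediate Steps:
p(o) = 21 (p(o) = -3 + 24 = 21)
p(K(7, -13))/(-28 + 95*(-85)) + S(-125)/(222**2) = 21/(-28 + 95*(-85)) - 125/(222**2) = 21/(-28 - 8075) - 125/49284 = 21/(-8103) - 125*1/49284 = 21*(-1/8103) - 125/49284 = -7/2701 - 125/49284 = -18449/3597732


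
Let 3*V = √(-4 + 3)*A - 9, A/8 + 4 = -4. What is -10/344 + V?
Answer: -521/172 - 64*I/3 ≈ -3.0291 - 21.333*I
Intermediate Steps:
A = -64 (A = -32 + 8*(-4) = -32 - 32 = -64)
V = -3 - 64*I/3 (V = (√(-4 + 3)*(-64) - 9)/3 = (√(-1)*(-64) - 9)/3 = (I*(-64) - 9)/3 = (-64*I - 9)/3 = (-9 - 64*I)/3 = -3 - 64*I/3 ≈ -3.0 - 21.333*I)
-10/344 + V = -10/344 + (-3 - 64*I/3) = -10*1/344 + (-3 - 64*I/3) = -5/172 + (-3 - 64*I/3) = -521/172 - 64*I/3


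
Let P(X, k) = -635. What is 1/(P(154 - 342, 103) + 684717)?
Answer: 1/684082 ≈ 1.4618e-6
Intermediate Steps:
1/(P(154 - 342, 103) + 684717) = 1/(-635 + 684717) = 1/684082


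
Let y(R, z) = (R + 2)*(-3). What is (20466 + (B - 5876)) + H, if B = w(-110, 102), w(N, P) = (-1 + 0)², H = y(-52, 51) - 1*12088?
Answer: 2653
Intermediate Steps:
y(R, z) = -6 - 3*R (y(R, z) = (2 + R)*(-3) = -6 - 3*R)
H = -11938 (H = (-6 - 3*(-52)) - 1*12088 = (-6 + 156) - 12088 = 150 - 12088 = -11938)
w(N, P) = 1 (w(N, P) = (-1)² = 1)
B = 1
(20466 + (B - 5876)) + H = (20466 + (1 - 5876)) - 11938 = (20466 - 5875) - 11938 = 14591 - 11938 = 2653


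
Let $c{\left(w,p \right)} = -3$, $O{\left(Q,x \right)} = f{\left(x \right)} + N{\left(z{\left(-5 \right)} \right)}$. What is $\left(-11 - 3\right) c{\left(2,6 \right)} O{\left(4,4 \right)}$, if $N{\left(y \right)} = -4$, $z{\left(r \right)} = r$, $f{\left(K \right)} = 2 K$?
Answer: $168$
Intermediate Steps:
$O{\left(Q,x \right)} = -4 + 2 x$ ($O{\left(Q,x \right)} = 2 x - 4 = -4 + 2 x$)
$\left(-11 - 3\right) c{\left(2,6 \right)} O{\left(4,4 \right)} = \left(-11 - 3\right) \left(-3\right) \left(-4 + 2 \cdot 4\right) = \left(-14\right) \left(-3\right) \left(-4 + 8\right) = 42 \cdot 4 = 168$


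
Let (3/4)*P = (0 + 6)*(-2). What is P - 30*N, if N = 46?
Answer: -1396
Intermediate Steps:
P = -16 (P = 4*((0 + 6)*(-2))/3 = 4*(6*(-2))/3 = (4/3)*(-12) = -16)
P - 30*N = -16 - 30*46 = -16 - 1380 = -1396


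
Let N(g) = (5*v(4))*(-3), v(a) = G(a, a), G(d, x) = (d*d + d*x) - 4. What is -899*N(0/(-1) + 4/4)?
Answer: 377580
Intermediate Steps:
G(d, x) = -4 + d² + d*x (G(d, x) = (d² + d*x) - 4 = -4 + d² + d*x)
v(a) = -4 + 2*a² (v(a) = -4 + a² + a*a = -4 + a² + a² = -4 + 2*a²)
N(g) = -420 (N(g) = (5*(-4 + 2*4²))*(-3) = (5*(-4 + 2*16))*(-3) = (5*(-4 + 32))*(-3) = (5*28)*(-3) = 140*(-3) = -420)
-899*N(0/(-1) + 4/4) = -899*(-420) = 377580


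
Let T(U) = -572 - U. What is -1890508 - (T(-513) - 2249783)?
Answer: 359334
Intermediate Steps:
-1890508 - (T(-513) - 2249783) = -1890508 - ((-572 - 1*(-513)) - 2249783) = -1890508 - ((-572 + 513) - 2249783) = -1890508 - (-59 - 2249783) = -1890508 - 1*(-2249842) = -1890508 + 2249842 = 359334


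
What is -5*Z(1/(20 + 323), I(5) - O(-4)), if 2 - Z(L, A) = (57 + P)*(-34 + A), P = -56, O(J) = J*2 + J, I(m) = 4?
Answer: -100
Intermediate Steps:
O(J) = 3*J (O(J) = 2*J + J = 3*J)
Z(L, A) = 36 - A (Z(L, A) = 2 - (57 - 56)*(-34 + A) = 2 - (-34 + A) = 2 + (34 - A) = 36 - A)
-5*Z(1/(20 + 323), I(5) - O(-4)) = -5*(36 - (4 - 3*(-4))) = -5*(36 - (4 - 1*(-12))) = -5*(36 - (4 + 12)) = -5*(36 - 1*16) = -5*(36 - 16) = -5*20 = -100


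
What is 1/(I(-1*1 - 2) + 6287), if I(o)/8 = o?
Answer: 1/6263 ≈ 0.00015967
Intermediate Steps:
I(o) = 8*o
1/(I(-1*1 - 2) + 6287) = 1/(8*(-1*1 - 2) + 6287) = 1/(8*(-1 - 2) + 6287) = 1/(8*(-3) + 6287) = 1/(-24 + 6287) = 1/6263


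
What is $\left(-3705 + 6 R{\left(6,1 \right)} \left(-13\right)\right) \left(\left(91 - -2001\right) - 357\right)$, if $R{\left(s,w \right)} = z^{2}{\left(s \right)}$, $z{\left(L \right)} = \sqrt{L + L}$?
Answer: $-8052135$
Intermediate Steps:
$z{\left(L \right)} = \sqrt{2} \sqrt{L}$ ($z{\left(L \right)} = \sqrt{2 L} = \sqrt{2} \sqrt{L}$)
$R{\left(s,w \right)} = 2 s$ ($R{\left(s,w \right)} = \left(\sqrt{2} \sqrt{s}\right)^{2} = 2 s$)
$\left(-3705 + 6 R{\left(6,1 \right)} \left(-13\right)\right) \left(\left(91 - -2001\right) - 357\right) = \left(-3705 + 6 \cdot 2 \cdot 6 \left(-13\right)\right) \left(\left(91 - -2001\right) - 357\right) = \left(-3705 + 6 \cdot 12 \left(-13\right)\right) \left(\left(91 + 2001\right) - 357\right) = \left(-3705 + 72 \left(-13\right)\right) \left(2092 - 357\right) = \left(-3705 - 936\right) 1735 = \left(-4641\right) 1735 = -8052135$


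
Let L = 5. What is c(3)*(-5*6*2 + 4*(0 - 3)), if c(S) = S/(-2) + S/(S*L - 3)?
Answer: 90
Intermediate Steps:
c(S) = -S/2 + S/(-3 + 5*S) (c(S) = S/(-2) + S/(S*5 - 3) = S*(-1/2) + S/(5*S - 3) = -S/2 + S/(-3 + 5*S))
c(3)*(-5*6*2 + 4*(0 - 3)) = ((5/2)*3*(1 - 1*3)/(-3 + 5*3))*(-5*6*2 + 4*(0 - 3)) = ((5/2)*3*(1 - 3)/(-3 + 15))*(-30*2 + 4*(-3)) = ((5/2)*3*(-2)/12)*(-60 - 12) = ((5/2)*3*(1/12)*(-2))*(-72) = -5/4*(-72) = 90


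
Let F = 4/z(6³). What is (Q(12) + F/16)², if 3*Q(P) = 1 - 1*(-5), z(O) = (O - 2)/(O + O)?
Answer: 71824/11449 ≈ 6.2734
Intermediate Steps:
z(O) = (-2 + O)/(2*O) (z(O) = (-2 + O)/((2*O)) = (-2 + O)*(1/(2*O)) = (-2 + O)/(2*O))
Q(P) = 2 (Q(P) = (1 - 1*(-5))/3 = (1 + 5)/3 = (⅓)*6 = 2)
F = 864/107 (F = 4/(((-2 + 6³)/(2*(6³)))) = 4/(((½)*(-2 + 216)/216)) = 4/(((½)*(1/216)*214)) = 4/(107/216) = 4*(216/107) = 864/107 ≈ 8.0748)
(Q(12) + F/16)² = (2 + (864/107)/16)² = (2 + (864/107)*(1/16))² = (2 + 54/107)² = (268/107)² = 71824/11449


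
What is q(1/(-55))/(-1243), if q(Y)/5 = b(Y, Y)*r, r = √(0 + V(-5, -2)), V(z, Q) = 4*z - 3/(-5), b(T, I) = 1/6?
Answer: -I*√485/7458 ≈ -0.0029529*I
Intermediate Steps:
b(T, I) = ⅙
V(z, Q) = ⅗ + 4*z (V(z, Q) = 4*z - 3*(-⅕) = 4*z + ⅗ = ⅗ + 4*z)
r = I*√485/5 (r = √(0 + (⅗ + 4*(-5))) = √(0 + (⅗ - 20)) = √(0 - 97/5) = √(-97/5) = I*√485/5 ≈ 4.4045*I)
q(Y) = I*√485/6 (q(Y) = 5*((I*√485/5)/6) = 5*(I*√485/30) = I*√485/6)
q(1/(-55))/(-1243) = (I*√485/6)/(-1243) = (I*√485/6)*(-1/1243) = -I*√485/7458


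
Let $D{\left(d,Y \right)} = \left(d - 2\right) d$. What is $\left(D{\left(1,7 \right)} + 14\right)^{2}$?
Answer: $169$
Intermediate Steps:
$D{\left(d,Y \right)} = d \left(-2 + d\right)$ ($D{\left(d,Y \right)} = \left(-2 + d\right) d = d \left(-2 + d\right)$)
$\left(D{\left(1,7 \right)} + 14\right)^{2} = \left(1 \left(-2 + 1\right) + 14\right)^{2} = \left(1 \left(-1\right) + 14\right)^{2} = \left(-1 + 14\right)^{2} = 13^{2} = 169$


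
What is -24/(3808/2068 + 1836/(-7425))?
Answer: -25850/1717 ≈ -15.055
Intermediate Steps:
-24/(3808/2068 + 1836/(-7425)) = -24/(3808*(1/2068) + 1836*(-1/7425)) = -24/(952/517 - 68/275) = -24/20604/12925 = -24*12925/20604 = -25850/1717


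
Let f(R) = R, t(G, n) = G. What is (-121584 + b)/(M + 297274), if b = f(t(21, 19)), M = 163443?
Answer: -121563/460717 ≈ -0.26386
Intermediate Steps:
b = 21
(-121584 + b)/(M + 297274) = (-121584 + 21)/(163443 + 297274) = -121563/460717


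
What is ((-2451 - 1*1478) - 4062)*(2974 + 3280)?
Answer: -49975714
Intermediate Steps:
((-2451 - 1*1478) - 4062)*(2974 + 3280) = ((-2451 - 1478) - 4062)*6254 = (-3929 - 4062)*6254 = -7991*6254 = -49975714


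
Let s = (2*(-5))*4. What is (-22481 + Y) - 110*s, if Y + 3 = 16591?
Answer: -1493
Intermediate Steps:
Y = 16588 (Y = -3 + 16591 = 16588)
s = -40 (s = -10*4 = -40)
(-22481 + Y) - 110*s = (-22481 + 16588) - 110*(-40) = -5893 + 4400 = -1493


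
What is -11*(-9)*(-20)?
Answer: -1980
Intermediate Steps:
-11*(-9)*(-20) = 99*(-20) = -1980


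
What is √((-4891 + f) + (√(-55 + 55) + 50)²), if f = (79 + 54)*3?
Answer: 2*I*√498 ≈ 44.632*I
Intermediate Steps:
f = 399 (f = 133*3 = 399)
√((-4891 + f) + (√(-55 + 55) + 50)²) = √((-4891 + 399) + (√(-55 + 55) + 50)²) = √(-4492 + (√0 + 50)²) = √(-4492 + (0 + 50)²) = √(-4492 + 50²) = √(-4492 + 2500) = √(-1992) = 2*I*√498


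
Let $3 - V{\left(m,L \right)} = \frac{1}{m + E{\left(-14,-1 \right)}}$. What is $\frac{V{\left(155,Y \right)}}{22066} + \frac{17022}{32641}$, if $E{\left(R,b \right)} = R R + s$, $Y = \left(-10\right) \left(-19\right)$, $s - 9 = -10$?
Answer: $\frac{18785264087}{36012815300} \approx 0.52163$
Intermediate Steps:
$s = -1$ ($s = 9 - 10 = -1$)
$Y = 190$
$E{\left(R,b \right)} = -1 + R^{2}$ ($E{\left(R,b \right)} = R R - 1 = R^{2} - 1 = -1 + R^{2}$)
$V{\left(m,L \right)} = 3 - \frac{1}{195 + m}$ ($V{\left(m,L \right)} = 3 - \frac{1}{m - \left(1 - \left(-14\right)^{2}\right)} = 3 - \frac{1}{m + \left(-1 + 196\right)} = 3 - \frac{1}{m + 195} = 3 - \frac{1}{195 + m}$)
$\frac{V{\left(155,Y \right)}}{22066} + \frac{17022}{32641} = \frac{\frac{1}{195 + 155} \left(584 + 3 \cdot 155\right)}{22066} + \frac{17022}{32641} = \frac{584 + 465}{350} \cdot \frac{1}{22066} + 17022 \cdot \frac{1}{32641} = \frac{1}{350} \cdot 1049 \cdot \frac{1}{22066} + \frac{17022}{32641} = \frac{1049}{350} \cdot \frac{1}{22066} + \frac{17022}{32641} = \frac{1049}{7723100} + \frac{17022}{32641} = \frac{18785264087}{36012815300}$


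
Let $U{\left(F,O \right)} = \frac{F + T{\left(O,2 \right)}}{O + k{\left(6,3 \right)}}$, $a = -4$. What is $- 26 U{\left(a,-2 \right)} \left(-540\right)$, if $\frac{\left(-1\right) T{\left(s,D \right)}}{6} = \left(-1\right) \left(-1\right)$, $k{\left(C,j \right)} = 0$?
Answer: $70200$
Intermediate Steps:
$T{\left(s,D \right)} = -6$ ($T{\left(s,D \right)} = - 6 \left(\left(-1\right) \left(-1\right)\right) = \left(-6\right) 1 = -6$)
$U{\left(F,O \right)} = \frac{-6 + F}{O}$ ($U{\left(F,O \right)} = \frac{F - 6}{O + 0} = \frac{-6 + F}{O}$)
$- 26 U{\left(a,-2 \right)} \left(-540\right) = - 26 \frac{-6 - 4}{-2} \left(-540\right) = - 26 \left(\left(- \frac{1}{2}\right) \left(-10\right)\right) \left(-540\right) = \left(-26\right) 5 \left(-540\right) = \left(-130\right) \left(-540\right) = 70200$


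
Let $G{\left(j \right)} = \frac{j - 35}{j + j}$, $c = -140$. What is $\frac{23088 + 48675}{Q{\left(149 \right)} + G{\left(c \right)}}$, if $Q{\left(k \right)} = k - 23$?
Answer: $\frac{574104}{1013} \approx 566.74$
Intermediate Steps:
$G{\left(j \right)} = \frac{-35 + j}{2 j}$
$Q{\left(k \right)} = -23 + k$ ($Q{\left(k \right)} = k - 23 = -23 + k$)
$\frac{23088 + 48675}{Q{\left(149 \right)} + G{\left(c \right)}} = \frac{23088 + 48675}{\left(-23 + 149\right) + \frac{-35 - 140}{2 \left(-140\right)}} = \frac{71763}{126 + \frac{1}{2} \left(- \frac{1}{140}\right) \left(-175\right)} = \frac{71763}{126 + \frac{5}{8}} = \frac{71763}{\frac{1013}{8}} = 71763 \cdot \frac{8}{1013} = \frac{574104}{1013}$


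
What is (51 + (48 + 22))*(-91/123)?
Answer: -11011/123 ≈ -89.520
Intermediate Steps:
(51 + (48 + 22))*(-91/123) = (51 + 70)*(-91*1/123) = 121*(-91/123) = -11011/123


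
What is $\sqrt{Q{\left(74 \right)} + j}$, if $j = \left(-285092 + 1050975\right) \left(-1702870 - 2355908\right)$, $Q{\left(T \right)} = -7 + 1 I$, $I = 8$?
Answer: $i \sqrt{3108549070973} \approx 1.7631 \cdot 10^{6} i$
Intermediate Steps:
$Q{\left(T \right)} = 1$ ($Q{\left(T \right)} = -7 + 1 \cdot 8 = -7 + 8 = 1$)
$j = -3108549070974$ ($j = 765883 \left(-4058778\right) = -3108549070974$)
$\sqrt{Q{\left(74 \right)} + j} = \sqrt{1 - 3108549070974} = \sqrt{-3108549070973} = i \sqrt{3108549070973}$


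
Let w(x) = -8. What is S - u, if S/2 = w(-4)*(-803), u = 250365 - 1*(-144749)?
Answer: -382266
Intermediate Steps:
u = 395114 (u = 250365 + 144749 = 395114)
S = 12848 (S = 2*(-8*(-803)) = 2*6424 = 12848)
S - u = 12848 - 1*395114 = 12848 - 395114 = -382266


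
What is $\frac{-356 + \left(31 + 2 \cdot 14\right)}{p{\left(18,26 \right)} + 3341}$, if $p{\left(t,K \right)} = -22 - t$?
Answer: $- \frac{297}{3301} \approx -0.089973$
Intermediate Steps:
$\frac{-356 + \left(31 + 2 \cdot 14\right)}{p{\left(18,26 \right)} + 3341} = \frac{-356 + \left(31 + 2 \cdot 14\right)}{\left(-22 - 18\right) + 3341} = \frac{-356 + \left(31 + 28\right)}{\left(-22 - 18\right) + 3341} = \frac{-356 + 59}{-40 + 3341} = - \frac{297}{3301}$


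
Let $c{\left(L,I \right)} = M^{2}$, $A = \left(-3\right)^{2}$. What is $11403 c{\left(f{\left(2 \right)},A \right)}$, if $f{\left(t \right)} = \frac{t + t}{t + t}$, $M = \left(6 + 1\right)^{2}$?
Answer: $27378603$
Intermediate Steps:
$M = 49$ ($M = 7^{2} = 49$)
$f{\left(t \right)} = 1$ ($f{\left(t \right)} = \frac{2 t}{2 t} = 2 t \frac{1}{2 t} = 1$)
$A = 9$
$c{\left(L,I \right)} = 2401$ ($c{\left(L,I \right)} = 49^{2} = 2401$)
$11403 c{\left(f{\left(2 \right)},A \right)} = 11403 \cdot 2401 = 27378603$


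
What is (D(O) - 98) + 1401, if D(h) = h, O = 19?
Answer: 1322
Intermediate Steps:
(D(O) - 98) + 1401 = (19 - 98) + 1401 = -79 + 1401 = 1322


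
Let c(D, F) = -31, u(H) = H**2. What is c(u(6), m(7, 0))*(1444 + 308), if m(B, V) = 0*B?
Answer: -54312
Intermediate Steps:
m(B, V) = 0
c(u(6), m(7, 0))*(1444 + 308) = -31*(1444 + 308) = -31*1752 = -54312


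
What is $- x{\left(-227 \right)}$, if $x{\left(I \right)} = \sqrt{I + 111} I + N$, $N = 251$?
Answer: $-251 + 454 i \sqrt{29} \approx -251.0 + 2444.9 i$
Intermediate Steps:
$x{\left(I \right)} = 251 + I \sqrt{111 + I}$ ($x{\left(I \right)} = \sqrt{I + 111} I + 251 = \sqrt{111 + I} I + 251 = I \sqrt{111 + I} + 251 = 251 + I \sqrt{111 + I}$)
$- x{\left(-227 \right)} = - (251 - 227 \sqrt{111 - 227}) = - (251 - 227 \sqrt{-116}) = - (251 - 227 \cdot 2 i \sqrt{29}) = - (251 - 454 i \sqrt{29}) = -251 + 454 i \sqrt{29}$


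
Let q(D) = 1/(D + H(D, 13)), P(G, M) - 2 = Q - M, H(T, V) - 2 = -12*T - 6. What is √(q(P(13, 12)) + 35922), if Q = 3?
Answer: √191428411/73 ≈ 189.53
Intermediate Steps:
H(T, V) = -4 - 12*T (H(T, V) = 2 + (-12*T - 6) = 2 + (-6 - 12*T) = -4 - 12*T)
P(G, M) = 5 - M (P(G, M) = 2 + (3 - M) = 5 - M)
q(D) = 1/(-4 - 11*D) (q(D) = 1/(D + (-4 - 12*D)) = 1/(-4 - 11*D))
√(q(P(13, 12)) + 35922) = √(-1/(4 + 11*(5 - 1*12)) + 35922) = √(-1/(4 + 11*(5 - 12)) + 35922) = √(-1/(4 + 11*(-7)) + 35922) = √(-1/(4 - 77) + 35922) = √(-1/(-73) + 35922) = √(-1*(-1/73) + 35922) = √(1/73 + 35922) = √(2622307/73) = √191428411/73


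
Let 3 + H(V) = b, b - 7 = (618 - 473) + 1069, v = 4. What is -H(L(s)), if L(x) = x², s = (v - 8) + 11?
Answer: -1218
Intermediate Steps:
s = 7 (s = (4 - 8) + 11 = -4 + 11 = 7)
b = 1221 (b = 7 + ((618 - 473) + 1069) = 7 + (145 + 1069) = 7 + 1214 = 1221)
H(V) = 1218 (H(V) = -3 + 1221 = 1218)
-H(L(s)) = -1*1218 = -1218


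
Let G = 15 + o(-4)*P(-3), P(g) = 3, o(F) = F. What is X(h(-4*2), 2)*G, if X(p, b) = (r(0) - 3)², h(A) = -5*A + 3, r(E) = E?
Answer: 27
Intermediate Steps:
h(A) = 3 - 5*A
X(p, b) = 9 (X(p, b) = (0 - 3)² = (-3)² = 9)
G = 3 (G = 15 - 4*3 = 15 - 12 = 3)
X(h(-4*2), 2)*G = 9*3 = 27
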